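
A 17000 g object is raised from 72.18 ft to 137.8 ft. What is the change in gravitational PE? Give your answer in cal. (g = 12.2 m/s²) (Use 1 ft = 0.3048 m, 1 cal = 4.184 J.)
Convert to SI: m = 17.0 kg, Δh = 20.001 m
ΔPE = mgΔh = (17.0)(12.2)(20.001) = 4148.2 J = 991.4 cal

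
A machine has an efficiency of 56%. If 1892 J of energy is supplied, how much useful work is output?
W_out = η·W_in = 0.56·1892 = 1059.52 J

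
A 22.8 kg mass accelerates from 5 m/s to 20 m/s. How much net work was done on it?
W = ΔKE = ½m(v₂² − v₁²) = ½(22.8)(20² − 5²) = 4275.0 J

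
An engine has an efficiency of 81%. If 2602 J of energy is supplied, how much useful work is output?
W_out = η·W_in = 0.81·2602 = 2107.62 J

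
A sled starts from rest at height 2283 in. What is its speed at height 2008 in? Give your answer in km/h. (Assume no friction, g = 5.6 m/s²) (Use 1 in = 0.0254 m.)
Convert to SI: h₁−h₂ = 6.985 m
mgh₁ = mgh₂ + ½mv² ⇒ v = √(2g(h₁−h₂)) = √(2·5.6·6.985) = 8.84489 m/s = 31.84 km/h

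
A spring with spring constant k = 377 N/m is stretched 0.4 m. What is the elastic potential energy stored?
PE = ½kx² = ½(377)(0.4)² = 30.16 J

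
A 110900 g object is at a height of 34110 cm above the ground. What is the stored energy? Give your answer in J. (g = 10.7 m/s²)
Convert to SI: m = 110.9 kg, h = 341.1 m
PE = mgh = (110.9)(10.7)(341.1) = 404800 J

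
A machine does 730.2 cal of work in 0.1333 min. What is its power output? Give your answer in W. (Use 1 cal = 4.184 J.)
Convert to SI: W = 3055.16 J, t = 7.998 s
P = W/t = 3055.16/7.998 = 382.0 W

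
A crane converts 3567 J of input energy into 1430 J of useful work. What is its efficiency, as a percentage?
η = W_out/W_in = 1430/3567 = 40.09%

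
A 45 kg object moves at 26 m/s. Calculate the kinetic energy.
KE = ½mv² = ½(45)(26)² = 15210.0 J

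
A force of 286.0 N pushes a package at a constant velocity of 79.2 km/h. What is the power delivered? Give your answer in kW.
Convert to SI: F = 286.0 N, v = 22.0 m/s
P = Fv = (286.0)(22.0) = 6292.0 W = 6.292 kW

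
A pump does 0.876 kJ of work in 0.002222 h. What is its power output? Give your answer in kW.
Convert to SI: W = 876.0 J, t = 7.9992 s
P = W/t = 876.0/7.9992 = 109.511 W = 0.1095 kW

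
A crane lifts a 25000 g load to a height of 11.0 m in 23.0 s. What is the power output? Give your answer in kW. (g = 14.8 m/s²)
Convert to SI: m = 25.0 kg, h = 11.0 m, t = 23.0 s
P = mgh/t = (25.0)(14.8)(11.0)/23.0 = 176.957 W = 0.177 kW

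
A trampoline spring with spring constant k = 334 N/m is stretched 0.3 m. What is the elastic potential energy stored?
PE = ½kx² = ½(334)(0.3)² = 15.03 J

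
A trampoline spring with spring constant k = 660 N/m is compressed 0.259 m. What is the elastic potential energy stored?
PE = ½kx² = ½(660)(0.259)² = 22.14 J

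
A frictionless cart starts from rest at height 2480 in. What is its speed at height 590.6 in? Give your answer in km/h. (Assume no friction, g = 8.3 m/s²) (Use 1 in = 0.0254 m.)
Convert to SI: h₁−h₂ = 47.9908 m
mgh₁ = mgh₂ + ½mv² ⇒ v = √(2g(h₁−h₂)) = √(2·8.3·47.9908) = 28.2249 m/s = 101.6 km/h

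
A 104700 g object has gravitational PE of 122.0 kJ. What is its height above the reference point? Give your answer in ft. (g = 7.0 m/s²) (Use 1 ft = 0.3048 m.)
Convert to SI: m = 104.7 kg, PE = 122000 J
h = PE/(mg) = 122000/(104.7·7.0) = 166.462 m = 546.1 ft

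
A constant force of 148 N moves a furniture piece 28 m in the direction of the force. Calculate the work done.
W = F·d = (148)(28) = 4144 J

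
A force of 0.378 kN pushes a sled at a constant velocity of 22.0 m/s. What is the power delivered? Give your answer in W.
Convert to SI: F = 378.0 N, v = 22.0 m/s
P = Fv = (378.0)(22.0) = 8316 W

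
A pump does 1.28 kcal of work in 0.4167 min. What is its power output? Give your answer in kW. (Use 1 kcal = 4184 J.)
Convert to SI: W = 5355.52 J, t = 25.002 s
P = W/t = 5355.52/25.002 = 214.204 W = 0.2142 kW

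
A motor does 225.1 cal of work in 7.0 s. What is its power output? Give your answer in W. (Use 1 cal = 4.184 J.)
Convert to SI: W = 941.818 J, t = 7.0 s
P = W/t = 941.818/7.0 = 134.5 W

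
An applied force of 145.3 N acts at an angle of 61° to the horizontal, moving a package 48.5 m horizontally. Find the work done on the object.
W = F·d·cosθ = (145.3)(48.5)cos(61°) = 3416 J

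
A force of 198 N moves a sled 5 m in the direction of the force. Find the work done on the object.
W = F·d = (198)(5) = 990.0 J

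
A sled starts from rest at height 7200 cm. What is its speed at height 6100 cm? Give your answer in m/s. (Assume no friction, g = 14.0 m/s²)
Convert to SI: h₁−h₂ = 11.0 m
mgh₁ = mgh₂ + ½mv² ⇒ v = √(2g(h₁−h₂)) = √(2·14.0·11.0) = 17.55 m/s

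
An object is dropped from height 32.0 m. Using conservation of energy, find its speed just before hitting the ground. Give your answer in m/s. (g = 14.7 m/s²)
mgh = ½mv² ⇒ v = √(2gh) = √(2·14.7·32.0) = 30.67 m/s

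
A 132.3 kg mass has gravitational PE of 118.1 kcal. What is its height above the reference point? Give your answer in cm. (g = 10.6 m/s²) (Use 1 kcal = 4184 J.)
Convert to SI: m = 132.3 kg, PE = 494130 J
h = PE/(mg) = 494130/(132.3·10.6) = 352.351 m = 35240 cm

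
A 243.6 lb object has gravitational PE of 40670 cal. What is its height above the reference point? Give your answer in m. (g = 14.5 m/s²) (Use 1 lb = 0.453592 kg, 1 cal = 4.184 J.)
Convert to SI: m = 110.495 kg, PE = 170163 J
h = PE/(mg) = 170163/(110.495·14.5) = 106.2 m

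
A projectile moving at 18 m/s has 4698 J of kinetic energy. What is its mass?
m = 2·KE/v² = 2·4698/(18)² = 29.0 kg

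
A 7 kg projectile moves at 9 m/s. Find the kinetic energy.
KE = ½mv² = ½(7)(9)² = 283.5 J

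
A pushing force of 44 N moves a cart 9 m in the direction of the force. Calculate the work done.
W = F·d = (44)(9) = 396.0 J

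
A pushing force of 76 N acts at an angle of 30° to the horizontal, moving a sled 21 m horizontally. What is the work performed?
W = F·d·cosθ = (76)(21)cos(30°) = 1382 J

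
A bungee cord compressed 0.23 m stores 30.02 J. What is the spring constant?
k = 2·PE/x² = 2·30.02/(0.23)² = 1135 N/m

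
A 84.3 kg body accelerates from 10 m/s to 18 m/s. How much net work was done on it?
W = ΔKE = ½m(v₂² − v₁²) = ½(84.3)(18² − 10²) = 9441.6 J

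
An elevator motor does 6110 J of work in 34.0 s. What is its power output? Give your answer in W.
P = W/t = 6110.0/34.0 = 179.7 W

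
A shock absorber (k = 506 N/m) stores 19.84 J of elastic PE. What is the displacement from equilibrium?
x = √(2·PE/k) = √(2·19.84/506) = 0.28 m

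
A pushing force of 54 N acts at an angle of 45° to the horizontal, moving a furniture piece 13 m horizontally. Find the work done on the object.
W = F·d·cosθ = (54)(13)cos(45°) = 496.4 J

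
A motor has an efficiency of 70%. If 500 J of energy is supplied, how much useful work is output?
W_out = η·W_in = 0.7·500 = 350.0 J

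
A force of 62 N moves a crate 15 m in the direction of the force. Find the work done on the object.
W = F·d = (62)(15) = 930.0 J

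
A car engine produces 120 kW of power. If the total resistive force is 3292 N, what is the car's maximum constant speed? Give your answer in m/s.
P = Fv ⇒ v = P/F = 120000 W/3292.0 N = 36.45 m/s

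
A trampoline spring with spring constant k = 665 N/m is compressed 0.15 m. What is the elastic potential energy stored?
PE = ½kx² = ½(665)(0.15)² = 7.481 J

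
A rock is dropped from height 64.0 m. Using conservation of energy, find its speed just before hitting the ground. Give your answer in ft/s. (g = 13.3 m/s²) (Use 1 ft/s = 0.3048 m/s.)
mgh = ½mv² ⇒ v = √(2gh) = √(2·13.3·64.0) = 41.2602 m/s = 135.4 ft/s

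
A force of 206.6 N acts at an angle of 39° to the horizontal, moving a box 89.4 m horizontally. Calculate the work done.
W = F·d·cosθ = (206.6)(89.4)cos(39°) = 14350 J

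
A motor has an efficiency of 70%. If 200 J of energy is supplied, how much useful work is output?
W_out = η·W_in = 0.7·200 = 140.0 J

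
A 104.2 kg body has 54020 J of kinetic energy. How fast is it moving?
v = √(2·KE/m) = √(2·54020/104.2) = 32.2 m/s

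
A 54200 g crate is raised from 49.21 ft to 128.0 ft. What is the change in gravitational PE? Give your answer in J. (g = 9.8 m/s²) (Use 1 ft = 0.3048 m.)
Convert to SI: m = 54.2 kg, Δh = 24.0152 m
ΔPE = mgΔh = (54.2)(9.8)(24.0152) = 12760 J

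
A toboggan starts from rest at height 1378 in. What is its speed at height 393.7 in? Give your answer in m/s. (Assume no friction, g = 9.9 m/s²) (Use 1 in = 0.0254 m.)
Convert to SI: h₁−h₂ = 25.0012 m
mgh₁ = mgh₂ + ½mv² ⇒ v = √(2g(h₁−h₂)) = √(2·9.9·25.0012) = 22.25 m/s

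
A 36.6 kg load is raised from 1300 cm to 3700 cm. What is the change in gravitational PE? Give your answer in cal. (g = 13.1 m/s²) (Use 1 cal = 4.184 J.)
Convert to SI: m = 36.6 kg, Δh = 24.0 m
ΔPE = mgΔh = (36.6)(13.1)(24.0) = 11507.0 J = 2750 cal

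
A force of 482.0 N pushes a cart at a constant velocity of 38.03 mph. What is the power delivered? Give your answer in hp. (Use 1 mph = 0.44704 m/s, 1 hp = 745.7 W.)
Convert to SI: F = 482.0 N, v = 17.0009 m/s
P = Fv = (482.0)(17.0009) = 8194.45 W = 10.99 hp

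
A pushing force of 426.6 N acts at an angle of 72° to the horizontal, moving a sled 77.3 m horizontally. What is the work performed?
W = F·d·cosθ = (426.6)(77.3)cos(72°) = 10190 J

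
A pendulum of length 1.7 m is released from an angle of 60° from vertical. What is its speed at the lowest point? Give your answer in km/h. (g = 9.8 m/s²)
h = L(1 − cosθ) = 1.7(1 − cos60°) = 0.85 m
v = √(2gh) = √(2·9.8·0.85) = 4.08167 m/s = 14.69 km/h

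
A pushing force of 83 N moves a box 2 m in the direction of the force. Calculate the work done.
W = F·d = (83)(2) = 166.0 J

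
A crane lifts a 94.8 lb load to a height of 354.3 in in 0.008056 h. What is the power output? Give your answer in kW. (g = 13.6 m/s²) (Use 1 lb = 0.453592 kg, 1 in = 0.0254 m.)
Convert to SI: m = 43.0005 kg, h = 8.99922 m, t = 29.0016 s
P = mgh/t = (43.0005)(13.6)(8.99922)/29.0016 = 181.466 W = 0.1815 kW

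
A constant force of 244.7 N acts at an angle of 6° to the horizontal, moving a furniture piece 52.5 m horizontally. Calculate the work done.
W = F·d·cosθ = (244.7)(52.5)cos(6°) = 12780 J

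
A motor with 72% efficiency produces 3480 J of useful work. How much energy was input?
W_in = W_out/η = 3480/0.72 = 4833 J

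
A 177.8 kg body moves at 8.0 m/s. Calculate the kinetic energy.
KE = ½mv² = ½(177.8)(8.0)² = 5690 J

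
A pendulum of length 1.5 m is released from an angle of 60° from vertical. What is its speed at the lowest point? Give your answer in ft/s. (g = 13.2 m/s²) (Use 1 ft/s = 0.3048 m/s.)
h = L(1 − cosθ) = 1.5(1 − cos60°) = 0.75 m
v = √(2gh) = √(2·13.2·0.75) = 4.44972 m/s = 14.6 ft/s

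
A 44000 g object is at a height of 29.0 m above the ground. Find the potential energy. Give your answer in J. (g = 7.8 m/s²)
Convert to SI: m = 44.0 kg, h = 29.0 m
PE = mgh = (44.0)(7.8)(29.0) = 9953 J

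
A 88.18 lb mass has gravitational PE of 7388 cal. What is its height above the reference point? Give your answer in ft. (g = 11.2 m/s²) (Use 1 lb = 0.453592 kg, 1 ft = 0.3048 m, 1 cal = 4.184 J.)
Convert to SI: m = 39.9977 kg, PE = 30911.4 J
h = PE/(mg) = 30911.4/(39.9977·11.2) = 69.0025 m = 226.4 ft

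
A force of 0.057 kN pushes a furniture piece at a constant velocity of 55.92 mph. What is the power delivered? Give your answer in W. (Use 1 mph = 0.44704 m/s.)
Convert to SI: F = 57.0 N, v = 24.9985 m/s
P = Fv = (57.0)(24.9985) = 1425 W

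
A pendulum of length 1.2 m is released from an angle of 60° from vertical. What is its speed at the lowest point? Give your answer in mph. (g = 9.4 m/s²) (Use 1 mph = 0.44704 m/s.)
h = L(1 − cosθ) = 1.2(1 − cos60°) = 0.6 m
v = √(2gh) = √(2·9.4·0.6) = 3.35857 m/s = 7.513 mph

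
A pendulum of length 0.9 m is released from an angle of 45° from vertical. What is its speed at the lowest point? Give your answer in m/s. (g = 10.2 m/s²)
h = L(1 − cosθ) = 0.9(1 − cos45°) = 0.263604 m
v = √(2gh) = √(2·10.2·0.263604) = 2.319 m/s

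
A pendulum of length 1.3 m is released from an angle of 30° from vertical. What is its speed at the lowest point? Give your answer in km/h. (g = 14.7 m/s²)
h = L(1 − cosθ) = 1.3(1 − cos30°) = 0.174167 m
v = √(2gh) = √(2·14.7·0.174167) = 2.26285 m/s = 8.146 km/h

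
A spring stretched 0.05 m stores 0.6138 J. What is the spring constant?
k = 2·PE/x² = 2·0.6138/(0.05)² = 491.0 N/m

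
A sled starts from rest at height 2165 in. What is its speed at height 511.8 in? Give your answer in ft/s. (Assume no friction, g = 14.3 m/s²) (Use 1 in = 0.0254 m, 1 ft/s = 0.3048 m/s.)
Convert to SI: h₁−h₂ = 41.9913 m
mgh₁ = mgh₂ + ½mv² ⇒ v = √(2g(h₁−h₂)) = √(2·14.3·41.9913) = 34.6547 m/s = 113.7 ft/s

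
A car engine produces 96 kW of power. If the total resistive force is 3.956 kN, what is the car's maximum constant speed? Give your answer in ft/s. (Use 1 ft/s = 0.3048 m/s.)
Convert to SI: F = 3956.0 N
P = Fv ⇒ v = P/F = 96000 W/3956.0 N = 24.2669 m/s = 79.62 ft/s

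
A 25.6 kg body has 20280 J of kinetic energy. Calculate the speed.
v = √(2·KE/m) = √(2·20280/25.6) = 39.8 m/s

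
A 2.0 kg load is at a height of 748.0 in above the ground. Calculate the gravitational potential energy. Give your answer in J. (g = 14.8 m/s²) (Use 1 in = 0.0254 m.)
Convert to SI: m = 2.0 kg, h = 18.9992 m
PE = mgh = (2.0)(14.8)(18.9992) = 562.4 J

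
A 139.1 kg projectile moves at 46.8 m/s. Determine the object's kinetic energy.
KE = ½mv² = ½(139.1)(46.8)² = 152300 J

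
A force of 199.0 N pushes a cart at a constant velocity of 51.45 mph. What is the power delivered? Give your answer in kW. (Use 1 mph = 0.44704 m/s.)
Convert to SI: F = 199.0 N, v = 23.0002 m/s
P = Fv = (199.0)(23.0002) = 4577.04 W = 4.577 kW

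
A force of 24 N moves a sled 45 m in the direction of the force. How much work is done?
W = F·d = (24)(45) = 1080 J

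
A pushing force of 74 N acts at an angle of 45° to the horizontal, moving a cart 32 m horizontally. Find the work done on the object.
W = F·d·cosθ = (74)(32)cos(45°) = 1674 J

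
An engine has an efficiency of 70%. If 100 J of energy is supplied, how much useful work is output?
W_out = η·W_in = 0.7·100 = 70.0 J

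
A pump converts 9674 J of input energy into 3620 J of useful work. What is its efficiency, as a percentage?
η = W_out/W_in = 3620/9674 = 37.42%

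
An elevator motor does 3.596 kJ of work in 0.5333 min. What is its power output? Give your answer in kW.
Convert to SI: W = 3596.0 J, t = 31.998 s
P = W/t = 3596.0/31.998 = 112.382 W = 0.1124 kW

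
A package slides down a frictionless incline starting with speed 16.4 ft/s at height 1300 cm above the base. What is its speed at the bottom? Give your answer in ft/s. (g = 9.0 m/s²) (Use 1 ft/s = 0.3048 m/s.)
Convert to SI: v₀ = 4.99872 m/s, h = 13.0 m
½mv₀² + mgh = ½mv² ⇒ v = √(v₀² + 2gh) = √(4.99872² + 2·9.0·13.0) = 16.0931 m/s = 52.8 ft/s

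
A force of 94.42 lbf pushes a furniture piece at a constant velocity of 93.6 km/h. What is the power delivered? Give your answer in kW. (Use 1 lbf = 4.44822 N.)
Convert to SI: F = 420.001 N, v = 26.0 m/s
P = Fv = (420.001)(26.0) = 10920.0 W = 10.92 kW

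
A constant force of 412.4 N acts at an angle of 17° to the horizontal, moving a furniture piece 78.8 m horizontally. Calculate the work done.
W = F·d·cosθ = (412.4)(78.8)cos(17°) = 31080 J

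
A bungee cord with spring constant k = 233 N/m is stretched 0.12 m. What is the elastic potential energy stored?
PE = ½kx² = ½(233)(0.12)² = 1.678 J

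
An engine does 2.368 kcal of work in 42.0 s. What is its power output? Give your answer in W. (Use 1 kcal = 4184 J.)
Convert to SI: W = 9907.71 J, t = 42.0 s
P = W/t = 9907.71/42.0 = 235.9 W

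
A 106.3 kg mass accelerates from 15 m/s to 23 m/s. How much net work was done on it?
W = ΔKE = ½m(v₂² − v₁²) = ½(106.3)(23² − 15²) = 16157.6 J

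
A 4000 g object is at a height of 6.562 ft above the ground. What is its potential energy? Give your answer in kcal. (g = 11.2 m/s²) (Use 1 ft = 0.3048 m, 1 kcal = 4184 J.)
Convert to SI: m = 4.0 kg, h = 2.0001 m
PE = mgh = (4.0)(11.2)(2.0001) = 89.6044 J = 0.02142 kcal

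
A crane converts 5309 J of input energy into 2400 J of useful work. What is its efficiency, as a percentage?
η = W_out/W_in = 2400/5309 = 45.21%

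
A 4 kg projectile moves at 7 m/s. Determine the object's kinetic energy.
KE = ½mv² = ½(4)(7)² = 98.0 J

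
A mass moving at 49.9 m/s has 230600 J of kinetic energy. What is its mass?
m = 2·KE/v² = 2·230600/(49.9)² = 185.2 kg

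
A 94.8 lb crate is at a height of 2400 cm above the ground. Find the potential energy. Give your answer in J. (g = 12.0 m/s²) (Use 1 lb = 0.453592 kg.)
Convert to SI: m = 43.0005 kg, h = 24.0 m
PE = mgh = (43.0005)(12.0)(24.0) = 12380 J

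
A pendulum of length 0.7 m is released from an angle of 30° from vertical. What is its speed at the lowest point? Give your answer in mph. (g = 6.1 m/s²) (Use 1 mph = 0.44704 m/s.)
h = L(1 − cosθ) = 0.7(1 − cos30°) = 0.0937822 m
v = √(2gh) = √(2·6.1·0.0937822) = 1.06965 m/s = 2.393 mph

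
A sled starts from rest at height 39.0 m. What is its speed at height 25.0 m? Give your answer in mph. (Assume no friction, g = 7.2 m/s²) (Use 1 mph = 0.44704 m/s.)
mgh₁ = mgh₂ + ½mv² ⇒ v = √(2g(h₁−h₂)) = √(2·7.2·14.0) = 14.1986 m/s = 31.76 mph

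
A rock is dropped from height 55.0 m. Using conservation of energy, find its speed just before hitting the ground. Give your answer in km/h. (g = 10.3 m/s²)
mgh = ½mv² ⇒ v = √(2gh) = √(2·10.3·55.0) = 33.6601 m/s = 121.2 km/h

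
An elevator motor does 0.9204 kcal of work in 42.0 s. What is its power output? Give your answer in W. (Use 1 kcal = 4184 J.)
Convert to SI: W = 3850.95 J, t = 42.0 s
P = W/t = 3850.95/42.0 = 91.69 W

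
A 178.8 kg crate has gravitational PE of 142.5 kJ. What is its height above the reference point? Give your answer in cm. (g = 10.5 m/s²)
Convert to SI: m = 178.8 kg, PE = 142500 J
h = PE/(mg) = 142500/(178.8·10.5) = 75.9028 m = 7590 cm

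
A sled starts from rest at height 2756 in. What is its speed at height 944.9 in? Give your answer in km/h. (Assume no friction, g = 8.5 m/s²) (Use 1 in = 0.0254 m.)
Convert to SI: h₁−h₂ = 46.0019 m
mgh₁ = mgh₂ + ½mv² ⇒ v = √(2g(h₁−h₂)) = √(2·8.5·46.0019) = 27.9649 m/s = 100.7 km/h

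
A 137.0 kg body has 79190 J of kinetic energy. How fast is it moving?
v = √(2·KE/m) = √(2·79190/137.0) = 34.0 m/s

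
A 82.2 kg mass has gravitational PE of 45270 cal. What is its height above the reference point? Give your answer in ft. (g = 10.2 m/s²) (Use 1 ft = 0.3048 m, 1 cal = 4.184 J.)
Convert to SI: m = 82.2 kg, PE = 189410 J
h = PE/(mg) = 189410/(82.2·10.2) = 225.907 m = 741.2 ft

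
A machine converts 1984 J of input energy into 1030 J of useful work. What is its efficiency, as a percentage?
η = W_out/W_in = 1030/1984 = 51.92%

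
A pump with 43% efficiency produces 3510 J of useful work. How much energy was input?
W_in = W_out/η = 3510/0.43 = 8163 J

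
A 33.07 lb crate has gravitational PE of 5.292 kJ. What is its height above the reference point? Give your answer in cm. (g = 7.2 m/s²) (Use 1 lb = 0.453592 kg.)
Convert to SI: m = 15.0003 kg, PE = 5292.0 J
h = PE/(mg) = 5292.0/(15.0003·7.2) = 48.9991 m = 4900 cm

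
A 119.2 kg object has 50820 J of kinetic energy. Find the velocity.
v = √(2·KE/m) = √(2·50820/119.2) = 29.2 m/s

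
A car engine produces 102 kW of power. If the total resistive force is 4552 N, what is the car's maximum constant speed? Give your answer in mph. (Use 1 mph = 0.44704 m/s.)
P = Fv ⇒ v = P/F = 102000 W/4552.0 N = 22.4077 m/s = 50.12 mph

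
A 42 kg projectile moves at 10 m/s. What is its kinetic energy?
KE = ½mv² = ½(42)(10)² = 2100.0 J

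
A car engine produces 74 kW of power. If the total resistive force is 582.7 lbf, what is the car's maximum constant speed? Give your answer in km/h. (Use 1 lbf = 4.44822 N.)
Convert to SI: F = 2591.98 N
P = Fv ⇒ v = P/F = 74000 W/2591.98 N = 28.5496 m/s = 102.8 km/h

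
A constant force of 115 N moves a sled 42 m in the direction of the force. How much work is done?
W = F·d = (115)(42) = 4830 J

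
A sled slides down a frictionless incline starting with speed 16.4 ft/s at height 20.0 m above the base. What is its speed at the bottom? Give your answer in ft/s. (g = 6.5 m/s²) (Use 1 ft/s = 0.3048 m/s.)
Convert to SI: v₀ = 4.99872 m/s, h = 20.0 m
½mv₀² + mgh = ½mv² ⇒ v = √(v₀² + 2gh) = √(4.99872² + 2·6.5·20.0) = 16.8816 m/s = 55.39 ft/s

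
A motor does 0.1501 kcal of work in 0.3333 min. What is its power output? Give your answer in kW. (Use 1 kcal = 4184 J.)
Convert to SI: W = 628.018 J, t = 19.998 s
P = W/t = 628.018/19.998 = 31.4041 W = 0.0314 kW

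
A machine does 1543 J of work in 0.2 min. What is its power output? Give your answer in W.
Convert to SI: W = 1543.0 J, t = 12.0 s
P = W/t = 1543.0/12.0 = 128.6 W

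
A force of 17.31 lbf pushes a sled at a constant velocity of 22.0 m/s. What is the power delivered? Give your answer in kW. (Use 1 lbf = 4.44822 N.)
Convert to SI: F = 76.9987 N, v = 22.0 m/s
P = Fv = (76.9987)(22.0) = 1693.97 W = 1.694 kW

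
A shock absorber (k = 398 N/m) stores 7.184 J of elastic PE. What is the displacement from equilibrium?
x = √(2·PE/k) = √(2·7.184/398) = 0.19 m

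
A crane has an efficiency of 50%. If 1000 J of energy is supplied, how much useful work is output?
W_out = η·W_in = 0.5·1000 = 500.0 J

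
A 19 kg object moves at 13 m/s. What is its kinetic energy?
KE = ½mv² = ½(19)(13)² = 1605.5 J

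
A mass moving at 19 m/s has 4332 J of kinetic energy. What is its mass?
m = 2·KE/v² = 2·4332/(19)² = 24.0 kg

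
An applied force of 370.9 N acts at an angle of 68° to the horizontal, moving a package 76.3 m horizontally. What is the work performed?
W = F·d·cosθ = (370.9)(76.3)cos(68°) = 10600 J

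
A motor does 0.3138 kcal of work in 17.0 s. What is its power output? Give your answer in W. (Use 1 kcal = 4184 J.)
Convert to SI: W = 1312.94 J, t = 17.0 s
P = W/t = 1312.94/17.0 = 77.23 W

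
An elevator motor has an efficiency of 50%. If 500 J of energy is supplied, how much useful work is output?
W_out = η·W_in = 0.5·500 = 250.0 J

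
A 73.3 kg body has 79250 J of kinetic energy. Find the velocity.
v = √(2·KE/m) = √(2·79250/73.3) = 46.5 m/s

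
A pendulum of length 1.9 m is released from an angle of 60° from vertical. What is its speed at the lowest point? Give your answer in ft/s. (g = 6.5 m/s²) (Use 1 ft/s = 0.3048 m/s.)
h = L(1 − cosθ) = 1.9(1 − cos60°) = 0.95 m
v = √(2gh) = √(2·6.5·0.95) = 3.51426 m/s = 11.53 ft/s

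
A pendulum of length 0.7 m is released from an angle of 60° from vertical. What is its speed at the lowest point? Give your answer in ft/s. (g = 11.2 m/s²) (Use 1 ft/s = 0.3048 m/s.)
h = L(1 − cosθ) = 0.7(1 − cos60°) = 0.35 m
v = √(2gh) = √(2·11.2·0.35) = 2.8 m/s = 9.186 ft/s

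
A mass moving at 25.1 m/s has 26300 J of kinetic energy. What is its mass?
m = 2·KE/v² = 2·26300/(25.1)² = 83.49 kg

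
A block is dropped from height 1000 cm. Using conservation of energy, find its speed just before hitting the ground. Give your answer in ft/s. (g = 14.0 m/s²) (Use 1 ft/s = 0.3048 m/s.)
Convert to SI: h = 10.0 m
mgh = ½mv² ⇒ v = √(2gh) = √(2·14.0·10.0) = 16.7332 m/s = 54.9 ft/s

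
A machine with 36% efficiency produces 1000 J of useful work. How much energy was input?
W_in = W_out/η = 1000/0.36 = 2778 J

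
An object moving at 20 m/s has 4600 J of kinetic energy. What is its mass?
m = 2·KE/v² = 2·4600/(20)² = 23.0 kg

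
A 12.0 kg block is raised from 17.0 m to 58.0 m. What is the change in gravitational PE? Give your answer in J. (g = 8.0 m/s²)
ΔPE = mgΔh = (12.0)(8.0)(41.0) = 3936 J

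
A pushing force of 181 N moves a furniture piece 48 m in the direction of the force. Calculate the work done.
W = F·d = (181)(48) = 8688 J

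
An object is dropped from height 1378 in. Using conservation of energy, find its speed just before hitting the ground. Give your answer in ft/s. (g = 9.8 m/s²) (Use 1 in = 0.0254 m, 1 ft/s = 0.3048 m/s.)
Convert to SI: h = 35.0012 m
mgh = ½mv² ⇒ v = √(2gh) = √(2·9.8·35.0012) = 26.1921 m/s = 85.93 ft/s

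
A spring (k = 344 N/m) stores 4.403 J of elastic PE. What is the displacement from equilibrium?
x = √(2·PE/k) = √(2·4.403/344) = 0.16 m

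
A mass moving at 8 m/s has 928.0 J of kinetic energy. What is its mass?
m = 2·KE/v² = 2·928.0/(8)² = 29.0 kg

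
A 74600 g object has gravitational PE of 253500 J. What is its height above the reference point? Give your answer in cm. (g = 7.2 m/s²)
Convert to SI: m = 74.6 kg, PE = 253500 J
h = PE/(mg) = 253500/(74.6·7.2) = 471.962 m = 47200 cm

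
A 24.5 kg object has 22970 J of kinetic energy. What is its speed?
v = √(2·KE/m) = √(2·22970/24.5) = 43.3 m/s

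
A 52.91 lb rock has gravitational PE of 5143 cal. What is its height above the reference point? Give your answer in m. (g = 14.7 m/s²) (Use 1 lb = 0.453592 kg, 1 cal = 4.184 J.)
Convert to SI: m = 23.9996 kg, PE = 21518.3 J
h = PE/(mg) = 21518.3/(23.9996·14.7) = 60.99 m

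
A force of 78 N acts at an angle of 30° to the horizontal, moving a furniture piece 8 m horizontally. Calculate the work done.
W = F·d·cosθ = (78)(8)cos(30°) = 540.4 J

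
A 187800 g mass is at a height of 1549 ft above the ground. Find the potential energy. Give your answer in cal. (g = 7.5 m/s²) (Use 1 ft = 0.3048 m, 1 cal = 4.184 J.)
Convert to SI: m = 187.8 kg, h = 472.135 m
PE = mgh = (187.8)(7.5)(472.135) = 665002 J = 158900 cal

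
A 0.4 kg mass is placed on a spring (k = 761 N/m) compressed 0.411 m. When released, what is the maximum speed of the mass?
½kx² = ½mv² ⇒ v = x√(k/m) = (0.411)√(761/0.4) = 17.93 m/s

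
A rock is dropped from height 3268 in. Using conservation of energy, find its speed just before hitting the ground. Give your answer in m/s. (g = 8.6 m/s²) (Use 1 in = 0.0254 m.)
Convert to SI: h = 83.0072 m
mgh = ½mv² ⇒ v = √(2gh) = √(2·8.6·83.0072) = 37.79 m/s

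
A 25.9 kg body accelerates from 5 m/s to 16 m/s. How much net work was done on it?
W = ΔKE = ½m(v₂² − v₁²) = ½(25.9)(16² − 5²) = 2991.45 J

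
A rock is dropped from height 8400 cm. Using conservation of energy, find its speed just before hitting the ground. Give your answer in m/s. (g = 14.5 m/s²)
Convert to SI: h = 84.0 m
mgh = ½mv² ⇒ v = √(2gh) = √(2·14.5·84.0) = 49.36 m/s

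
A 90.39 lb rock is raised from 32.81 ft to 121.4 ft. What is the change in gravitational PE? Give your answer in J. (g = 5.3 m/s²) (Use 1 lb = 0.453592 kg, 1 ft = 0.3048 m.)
Convert to SI: m = 41.0002 kg, Δh = 27.0022 m
ΔPE = mgΔh = (41.0002)(5.3)(27.0022) = 5868 J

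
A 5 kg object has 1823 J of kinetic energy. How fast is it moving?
v = √(2·KE/m) = √(2·1823/5) = 27.0 m/s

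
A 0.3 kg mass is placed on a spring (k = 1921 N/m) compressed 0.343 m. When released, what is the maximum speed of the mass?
½kx² = ½mv² ⇒ v = x√(k/m) = (0.343)√(1921/0.3) = 27.45 m/s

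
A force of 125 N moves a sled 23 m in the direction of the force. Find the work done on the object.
W = F·d = (125)(23) = 2875 J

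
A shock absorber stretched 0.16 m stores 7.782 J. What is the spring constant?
k = 2·PE/x² = 2·7.782/(0.16)² = 608.0 N/m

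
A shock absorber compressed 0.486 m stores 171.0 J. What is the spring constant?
k = 2·PE/x² = 2·171.0/(0.486)² = 1448 N/m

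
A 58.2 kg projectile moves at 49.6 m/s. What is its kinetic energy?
KE = ½mv² = ½(58.2)(49.6)² = 71590 J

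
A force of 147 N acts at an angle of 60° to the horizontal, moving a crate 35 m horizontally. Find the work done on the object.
W = F·d·cosθ = (147)(35)cos(60°) = 2573 J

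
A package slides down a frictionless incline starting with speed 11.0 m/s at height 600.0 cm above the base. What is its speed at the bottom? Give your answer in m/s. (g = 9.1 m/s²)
Convert to SI: v₀ = 11.0 m/s, h = 6.0 m
½mv₀² + mgh = ½mv² ⇒ v = √(v₀² + 2gh) = √(11.0² + 2·9.1·6.0) = 15.17 m/s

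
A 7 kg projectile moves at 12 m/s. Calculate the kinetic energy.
KE = ½mv² = ½(7)(12)² = 504.0 J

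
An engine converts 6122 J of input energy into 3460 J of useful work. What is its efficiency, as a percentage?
η = W_out/W_in = 3460/6122 = 56.52%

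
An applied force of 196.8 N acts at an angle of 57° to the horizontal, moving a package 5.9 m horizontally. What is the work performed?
W = F·d·cosθ = (196.8)(5.9)cos(57°) = 632.4 J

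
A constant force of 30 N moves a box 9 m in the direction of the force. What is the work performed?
W = F·d = (30)(9) = 270.0 J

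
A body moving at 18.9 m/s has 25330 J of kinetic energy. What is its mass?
m = 2·KE/v² = 2·25330/(18.9)² = 141.8 kg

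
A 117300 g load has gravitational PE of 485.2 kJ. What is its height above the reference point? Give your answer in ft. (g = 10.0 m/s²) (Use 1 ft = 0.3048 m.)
Convert to SI: m = 117.3 kg, PE = 485200 J
h = PE/(mg) = 485200/(117.3·10.0) = 413.64 m = 1357 ft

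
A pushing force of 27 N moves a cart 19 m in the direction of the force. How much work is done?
W = F·d = (27)(19) = 513.0 J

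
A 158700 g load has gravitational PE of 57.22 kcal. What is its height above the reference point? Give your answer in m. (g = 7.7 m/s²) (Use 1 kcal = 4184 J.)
Convert to SI: m = 158.7 kg, PE = 239408 J
h = PE/(mg) = 239408/(158.7·7.7) = 195.9 m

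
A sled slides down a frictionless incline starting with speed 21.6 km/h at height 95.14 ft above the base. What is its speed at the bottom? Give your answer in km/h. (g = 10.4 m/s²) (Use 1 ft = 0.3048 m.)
Convert to SI: v₀ = 6.0 m/s, h = 28.9987 m
½mv₀² + mgh = ½mv² ⇒ v = √(v₀² + 2gh) = √(6.0² + 2·10.4·28.9987) = 25.2819 m/s = 91.01 km/h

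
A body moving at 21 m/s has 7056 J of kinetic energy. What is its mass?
m = 2·KE/v² = 2·7056/(21)² = 32.0 kg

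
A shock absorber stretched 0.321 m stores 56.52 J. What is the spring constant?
k = 2·PE/x² = 2·56.52/(0.321)² = 1097 N/m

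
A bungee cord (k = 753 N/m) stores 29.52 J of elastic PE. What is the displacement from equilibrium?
x = √(2·PE/k) = √(2·29.52/753) = 0.28 m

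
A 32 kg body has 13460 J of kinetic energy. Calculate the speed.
v = √(2·KE/m) = √(2·13460/32) = 29.0 m/s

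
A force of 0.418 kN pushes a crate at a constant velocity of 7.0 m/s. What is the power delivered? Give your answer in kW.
Convert to SI: F = 418.0 N, v = 7.0 m/s
P = Fv = (418.0)(7.0) = 2926.0 W = 2.926 kW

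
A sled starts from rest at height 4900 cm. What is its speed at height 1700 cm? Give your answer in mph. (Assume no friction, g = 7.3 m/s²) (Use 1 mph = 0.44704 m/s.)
Convert to SI: h₁−h₂ = 32.0 m
mgh₁ = mgh₂ + ½mv² ⇒ v = √(2g(h₁−h₂)) = √(2·7.3·32.0) = 21.6148 m/s = 48.35 mph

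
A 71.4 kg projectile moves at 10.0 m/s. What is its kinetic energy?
KE = ½mv² = ½(71.4)(10.0)² = 3570 J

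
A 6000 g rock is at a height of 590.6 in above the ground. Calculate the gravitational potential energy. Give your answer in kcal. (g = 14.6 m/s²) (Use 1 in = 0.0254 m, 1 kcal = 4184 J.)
Convert to SI: m = 6.0 kg, h = 15.0012 m
PE = mgh = (6.0)(14.6)(15.0012) = 1314.11 J = 0.3141 kcal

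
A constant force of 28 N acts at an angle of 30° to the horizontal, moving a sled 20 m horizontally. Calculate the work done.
W = F·d·cosθ = (28)(20)cos(30°) = 485.0 J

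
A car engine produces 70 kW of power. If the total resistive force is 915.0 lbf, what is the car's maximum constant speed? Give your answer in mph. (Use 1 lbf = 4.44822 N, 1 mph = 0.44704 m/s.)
Convert to SI: F = 4070.12 N
P = Fv ⇒ v = P/F = 70000 W/4070.12 N = 17.1985 m/s = 38.47 mph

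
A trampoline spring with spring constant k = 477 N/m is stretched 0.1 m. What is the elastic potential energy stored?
PE = ½kx² = ½(477)(0.1)² = 2.385 J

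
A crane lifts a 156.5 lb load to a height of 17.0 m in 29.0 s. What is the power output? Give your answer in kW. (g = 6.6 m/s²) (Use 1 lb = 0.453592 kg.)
Convert to SI: m = 70.9871 kg, h = 17.0 m, t = 29.0 s
P = mgh/t = (70.9871)(6.6)(17.0)/29.0 = 274.647 W = 0.2746 kW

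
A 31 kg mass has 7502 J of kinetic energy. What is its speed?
v = √(2·KE/m) = √(2·7502/31) = 22.0 m/s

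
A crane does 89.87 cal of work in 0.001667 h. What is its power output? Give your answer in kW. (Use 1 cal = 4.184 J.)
Convert to SI: W = 376.016 J, t = 6.0012 s
P = W/t = 376.016/6.0012 = 62.6568 W = 0.06266 kW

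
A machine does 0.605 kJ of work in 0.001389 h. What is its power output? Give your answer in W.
Convert to SI: W = 605.0 J, t = 5.0004 s
P = W/t = 605.0/5.0004 = 121.0 W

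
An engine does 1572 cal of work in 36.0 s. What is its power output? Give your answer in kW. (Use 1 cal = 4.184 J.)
Convert to SI: W = 6577.25 J, t = 36.0 s
P = W/t = 6577.25/36.0 = 182.701 W = 0.1827 kW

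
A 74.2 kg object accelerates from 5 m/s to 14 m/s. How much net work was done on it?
W = ΔKE = ½m(v₂² − v₁²) = ½(74.2)(14² − 5²) = 6344.1 J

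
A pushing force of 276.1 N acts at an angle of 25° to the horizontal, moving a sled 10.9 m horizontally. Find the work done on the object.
W = F·d·cosθ = (276.1)(10.9)cos(25°) = 2728 J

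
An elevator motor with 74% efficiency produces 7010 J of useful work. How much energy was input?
W_in = W_out/η = 7010/0.74 = 9473 J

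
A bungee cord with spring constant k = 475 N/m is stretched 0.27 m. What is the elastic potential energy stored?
PE = ½kx² = ½(475)(0.27)² = 17.31 J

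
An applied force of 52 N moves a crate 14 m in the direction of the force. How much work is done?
W = F·d = (52)(14) = 728.0 J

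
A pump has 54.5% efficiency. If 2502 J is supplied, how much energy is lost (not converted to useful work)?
W_lost = W_in(1 − η) = 2502·(1 − 0.545) = 1138 J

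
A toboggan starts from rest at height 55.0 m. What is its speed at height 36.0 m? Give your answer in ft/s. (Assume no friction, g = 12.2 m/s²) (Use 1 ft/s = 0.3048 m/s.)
mgh₁ = mgh₂ + ½mv² ⇒ v = √(2g(h₁−h₂)) = √(2·12.2·19.0) = 21.5314 m/s = 70.64 ft/s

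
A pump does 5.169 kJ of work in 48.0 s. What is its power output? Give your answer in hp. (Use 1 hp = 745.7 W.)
Convert to SI: W = 5169.0 J, t = 48.0 s
P = W/t = 5169.0/48.0 = 107.688 W = 0.1444 hp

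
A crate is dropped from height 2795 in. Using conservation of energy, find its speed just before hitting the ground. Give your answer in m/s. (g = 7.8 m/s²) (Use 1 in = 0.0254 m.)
Convert to SI: h = 70.993 m
mgh = ½mv² ⇒ v = √(2gh) = √(2·7.8·70.993) = 33.28 m/s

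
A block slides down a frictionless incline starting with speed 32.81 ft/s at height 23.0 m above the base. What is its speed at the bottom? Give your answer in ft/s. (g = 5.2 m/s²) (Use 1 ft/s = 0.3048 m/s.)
Convert to SI: v₀ = 10.0005 m/s, h = 23.0 m
½mv₀² + mgh = ½mv² ⇒ v = √(v₀² + 2gh) = √(10.0005² + 2·5.2·23.0) = 18.4176 m/s = 60.43 ft/s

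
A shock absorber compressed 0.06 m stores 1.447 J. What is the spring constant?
k = 2·PE/x² = 2·1.447/(0.06)² = 803.9 N/m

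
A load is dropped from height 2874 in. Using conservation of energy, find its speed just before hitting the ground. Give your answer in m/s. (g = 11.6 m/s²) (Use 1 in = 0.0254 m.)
Convert to SI: h = 72.9996 m
mgh = ½mv² ⇒ v = √(2gh) = √(2·11.6·72.9996) = 41.15 m/s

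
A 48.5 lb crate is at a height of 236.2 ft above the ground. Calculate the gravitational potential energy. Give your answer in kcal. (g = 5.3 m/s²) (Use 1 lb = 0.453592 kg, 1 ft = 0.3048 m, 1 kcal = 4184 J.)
Convert to SI: m = 21.9992 kg, h = 71.9938 m
PE = mgh = (21.9992)(5.3)(71.9938) = 8394.17 J = 2.006 kcal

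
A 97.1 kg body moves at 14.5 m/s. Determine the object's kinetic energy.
KE = ½mv² = ½(97.1)(14.5)² = 10210 J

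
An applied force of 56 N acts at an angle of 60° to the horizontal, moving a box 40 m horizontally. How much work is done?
W = F·d·cosθ = (56)(40)cos(60°) = 1120 J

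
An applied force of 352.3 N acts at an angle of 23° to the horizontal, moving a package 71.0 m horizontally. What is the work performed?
W = F·d·cosθ = (352.3)(71.0)cos(23°) = 23020 J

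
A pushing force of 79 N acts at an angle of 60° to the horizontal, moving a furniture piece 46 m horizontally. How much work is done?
W = F·d·cosθ = (79)(46)cos(60°) = 1817 J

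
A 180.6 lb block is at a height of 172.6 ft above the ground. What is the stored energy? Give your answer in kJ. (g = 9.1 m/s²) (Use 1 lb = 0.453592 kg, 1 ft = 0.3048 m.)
Convert to SI: m = 81.9187 kg, h = 52.6085 m
PE = mgh = (81.9187)(9.1)(52.6085) = 39217.5 J = 39.22 kJ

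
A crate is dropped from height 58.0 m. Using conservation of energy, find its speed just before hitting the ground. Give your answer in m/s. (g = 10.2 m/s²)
mgh = ½mv² ⇒ v = √(2gh) = √(2·10.2·58.0) = 34.4 m/s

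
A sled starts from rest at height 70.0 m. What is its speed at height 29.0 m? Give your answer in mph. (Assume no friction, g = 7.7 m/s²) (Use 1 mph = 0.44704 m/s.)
mgh₁ = mgh₂ + ½mv² ⇒ v = √(2g(h₁−h₂)) = √(2·7.7·41.0) = 25.1277 m/s = 56.21 mph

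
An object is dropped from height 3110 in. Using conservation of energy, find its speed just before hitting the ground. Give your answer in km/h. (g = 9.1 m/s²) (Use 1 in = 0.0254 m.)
Convert to SI: h = 78.994 m
mgh = ½mv² ⇒ v = √(2gh) = √(2·9.1·78.994) = 37.9169 m/s = 136.5 km/h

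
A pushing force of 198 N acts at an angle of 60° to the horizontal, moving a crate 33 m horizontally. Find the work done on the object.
W = F·d·cosθ = (198)(33)cos(60°) = 3267 J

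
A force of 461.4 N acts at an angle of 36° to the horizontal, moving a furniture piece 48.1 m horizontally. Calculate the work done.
W = F·d·cosθ = (461.4)(48.1)cos(36°) = 17950 J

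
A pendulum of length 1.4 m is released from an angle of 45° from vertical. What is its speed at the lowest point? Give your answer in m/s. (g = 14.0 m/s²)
h = L(1 − cosθ) = 1.4(1 − cos45°) = 0.410051 m
v = √(2gh) = √(2·14.0·0.410051) = 3.388 m/s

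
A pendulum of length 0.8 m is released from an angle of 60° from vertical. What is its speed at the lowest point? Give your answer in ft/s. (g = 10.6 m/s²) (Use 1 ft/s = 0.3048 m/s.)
h = L(1 − cosθ) = 0.8(1 − cos60°) = 0.4 m
v = √(2gh) = √(2·10.6·0.4) = 2.91204 m/s = 9.554 ft/s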